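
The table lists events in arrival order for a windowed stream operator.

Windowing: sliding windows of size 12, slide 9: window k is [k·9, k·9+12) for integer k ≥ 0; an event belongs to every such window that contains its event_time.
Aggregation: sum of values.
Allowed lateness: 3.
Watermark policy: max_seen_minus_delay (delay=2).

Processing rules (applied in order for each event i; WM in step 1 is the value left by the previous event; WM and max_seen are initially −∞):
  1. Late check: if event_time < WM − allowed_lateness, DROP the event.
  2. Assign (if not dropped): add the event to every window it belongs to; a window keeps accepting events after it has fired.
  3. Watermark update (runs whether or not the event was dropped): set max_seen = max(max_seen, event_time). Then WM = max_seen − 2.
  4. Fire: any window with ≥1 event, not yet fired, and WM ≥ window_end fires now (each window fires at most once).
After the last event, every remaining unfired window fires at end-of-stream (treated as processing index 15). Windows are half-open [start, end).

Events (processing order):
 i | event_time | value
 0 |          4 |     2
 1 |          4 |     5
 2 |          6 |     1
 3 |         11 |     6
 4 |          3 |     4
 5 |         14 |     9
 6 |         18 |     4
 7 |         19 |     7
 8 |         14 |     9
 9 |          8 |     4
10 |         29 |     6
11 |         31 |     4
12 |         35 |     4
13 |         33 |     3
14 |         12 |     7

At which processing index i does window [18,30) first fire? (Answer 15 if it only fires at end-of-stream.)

12

i=0 t=4 v=2: → [0,12); WM=2
i=1 t=4 v=5: → [0,12); WM=2
i=2 t=6 v=1: → [0,12); WM=4
i=3 t=11 v=6: → [9,21),[0,12); WM=9
i=4 t=3 v=4: DROP (t<9-3); WM=9
i=5 t=14 v=9: → [9,21); WM=12; [0,12) fires=14
i=6 t=18 v=4: → [18,30),[9,21); WM=16
i=7 t=19 v=7: → [18,30),[9,21); WM=17
i=8 t=14 v=9: → [9,21); WM=17
i=9 t=8 v=4: DROP (t<17-3); WM=17
i=10 t=29 v=6: → [27,39),[18,30); WM=27; [9,21) fires=35
i=11 t=31 v=4: → [27,39); WM=29
i=12 t=35 v=4: → [27,39); WM=33; [18,30) fires=17
i=13 t=33 v=3: → [27,39); WM=33
i=14 t=12 v=7: DROP (t<33-3); WM=33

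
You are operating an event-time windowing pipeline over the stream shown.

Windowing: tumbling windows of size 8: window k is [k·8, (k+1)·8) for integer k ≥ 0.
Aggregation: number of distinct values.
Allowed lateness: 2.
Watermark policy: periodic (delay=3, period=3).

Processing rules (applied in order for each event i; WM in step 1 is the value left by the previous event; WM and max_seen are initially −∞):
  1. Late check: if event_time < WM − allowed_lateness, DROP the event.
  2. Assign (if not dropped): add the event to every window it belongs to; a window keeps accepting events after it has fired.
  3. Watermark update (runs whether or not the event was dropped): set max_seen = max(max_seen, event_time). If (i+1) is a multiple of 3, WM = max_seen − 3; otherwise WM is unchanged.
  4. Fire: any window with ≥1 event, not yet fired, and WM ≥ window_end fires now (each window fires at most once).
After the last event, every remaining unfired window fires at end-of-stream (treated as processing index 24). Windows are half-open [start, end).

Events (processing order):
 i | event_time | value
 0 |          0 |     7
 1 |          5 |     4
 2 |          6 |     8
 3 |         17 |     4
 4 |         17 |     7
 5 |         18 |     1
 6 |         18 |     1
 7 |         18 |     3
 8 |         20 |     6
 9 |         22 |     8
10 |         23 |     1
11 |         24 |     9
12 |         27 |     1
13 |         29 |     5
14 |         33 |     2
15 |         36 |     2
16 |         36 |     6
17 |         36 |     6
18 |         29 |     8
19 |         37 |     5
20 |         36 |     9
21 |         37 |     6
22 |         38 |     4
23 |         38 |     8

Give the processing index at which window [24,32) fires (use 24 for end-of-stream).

i=0 t=0 v=7: → [0,8); WM=−∞
i=1 t=5 v=4: → [0,8); WM=−∞
i=2 t=6 v=8: → [0,8); WM=3
i=3 t=17 v=4: → [16,24); WM=3
i=4 t=17 v=7: → [16,24); WM=3
i=5 t=18 v=1: → [16,24); WM=15; [0,8) fires=3
i=6 t=18 v=1: → [16,24); WM=15
i=7 t=18 v=3: → [16,24); WM=15
i=8 t=20 v=6: → [16,24); WM=17
i=9 t=22 v=8: → [16,24); WM=17
i=10 t=23 v=1: → [16,24); WM=17
i=11 t=24 v=9: → [24,32); WM=21
i=12 t=27 v=1: → [24,32); WM=21
i=13 t=29 v=5: → [24,32); WM=21
i=14 t=33 v=2: → [32,40); WM=30; [16,24) fires=6
i=15 t=36 v=2: → [32,40); WM=30
i=16 t=36 v=6: → [32,40); WM=30
i=17 t=36 v=6: → [32,40); WM=33; [24,32) fires=3
i=18 t=29 v=8: DROP (t<33-2); WM=33
i=19 t=37 v=5: → [32,40); WM=33
i=20 t=36 v=9: → [32,40); WM=34
i=21 t=37 v=6: → [32,40); WM=34
i=22 t=38 v=4: → [32,40); WM=34
i=23 t=38 v=8: → [32,40); WM=35

17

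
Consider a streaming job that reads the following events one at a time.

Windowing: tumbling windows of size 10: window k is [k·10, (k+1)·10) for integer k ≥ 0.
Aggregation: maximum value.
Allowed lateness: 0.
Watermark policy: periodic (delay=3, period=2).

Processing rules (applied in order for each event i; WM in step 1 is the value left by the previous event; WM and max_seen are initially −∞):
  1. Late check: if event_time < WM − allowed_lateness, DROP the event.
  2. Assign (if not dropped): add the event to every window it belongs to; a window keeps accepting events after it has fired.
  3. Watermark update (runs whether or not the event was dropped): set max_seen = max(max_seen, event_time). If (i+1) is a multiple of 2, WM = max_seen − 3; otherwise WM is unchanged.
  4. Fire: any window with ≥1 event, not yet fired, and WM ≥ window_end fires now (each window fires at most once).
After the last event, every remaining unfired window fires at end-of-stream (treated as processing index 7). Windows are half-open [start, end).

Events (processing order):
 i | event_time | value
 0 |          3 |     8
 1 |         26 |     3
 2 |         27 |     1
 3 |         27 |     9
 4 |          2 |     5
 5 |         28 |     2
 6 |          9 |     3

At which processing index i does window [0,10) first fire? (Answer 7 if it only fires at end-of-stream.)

1

i=0 t=3 v=8: → [0,10); WM=−∞
i=1 t=26 v=3: → [20,30); WM=23; [0,10) fires=8
i=2 t=27 v=1: → [20,30); WM=23
i=3 t=27 v=9: → [20,30); WM=24
i=4 t=2 v=5: DROP (t<24-0); WM=24
i=5 t=28 v=2: → [20,30); WM=25
i=6 t=9 v=3: DROP (t<25-0); WM=25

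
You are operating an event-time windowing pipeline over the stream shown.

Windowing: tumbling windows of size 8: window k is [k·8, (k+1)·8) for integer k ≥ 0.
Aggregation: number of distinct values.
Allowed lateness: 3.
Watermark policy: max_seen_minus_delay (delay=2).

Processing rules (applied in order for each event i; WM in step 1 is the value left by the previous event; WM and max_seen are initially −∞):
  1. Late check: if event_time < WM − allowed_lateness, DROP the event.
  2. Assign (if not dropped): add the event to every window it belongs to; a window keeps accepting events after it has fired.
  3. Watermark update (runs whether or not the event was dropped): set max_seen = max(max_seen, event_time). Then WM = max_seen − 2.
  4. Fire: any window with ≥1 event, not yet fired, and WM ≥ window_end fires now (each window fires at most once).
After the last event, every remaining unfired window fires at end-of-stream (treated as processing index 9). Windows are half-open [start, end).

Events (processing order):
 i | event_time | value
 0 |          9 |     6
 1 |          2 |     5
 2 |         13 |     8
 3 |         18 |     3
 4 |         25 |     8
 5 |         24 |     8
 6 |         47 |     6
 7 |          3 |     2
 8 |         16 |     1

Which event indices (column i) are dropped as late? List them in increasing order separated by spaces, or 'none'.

1 7 8

i=0 t=9 v=6: → [8,16); WM=7
i=1 t=2 v=5: DROP (t<7-3); WM=7
i=2 t=13 v=8: → [8,16); WM=11
i=3 t=18 v=3: → [16,24); WM=16; [8,16) fires=2
i=4 t=25 v=8: → [24,32); WM=23
i=5 t=24 v=8: → [24,32); WM=23
i=6 t=47 v=6: → [40,48); WM=45; [16,24) fires=1 [24,32) fires=1
i=7 t=3 v=2: DROP (t<45-3); WM=45
i=8 t=16 v=1: DROP (t<45-3); WM=45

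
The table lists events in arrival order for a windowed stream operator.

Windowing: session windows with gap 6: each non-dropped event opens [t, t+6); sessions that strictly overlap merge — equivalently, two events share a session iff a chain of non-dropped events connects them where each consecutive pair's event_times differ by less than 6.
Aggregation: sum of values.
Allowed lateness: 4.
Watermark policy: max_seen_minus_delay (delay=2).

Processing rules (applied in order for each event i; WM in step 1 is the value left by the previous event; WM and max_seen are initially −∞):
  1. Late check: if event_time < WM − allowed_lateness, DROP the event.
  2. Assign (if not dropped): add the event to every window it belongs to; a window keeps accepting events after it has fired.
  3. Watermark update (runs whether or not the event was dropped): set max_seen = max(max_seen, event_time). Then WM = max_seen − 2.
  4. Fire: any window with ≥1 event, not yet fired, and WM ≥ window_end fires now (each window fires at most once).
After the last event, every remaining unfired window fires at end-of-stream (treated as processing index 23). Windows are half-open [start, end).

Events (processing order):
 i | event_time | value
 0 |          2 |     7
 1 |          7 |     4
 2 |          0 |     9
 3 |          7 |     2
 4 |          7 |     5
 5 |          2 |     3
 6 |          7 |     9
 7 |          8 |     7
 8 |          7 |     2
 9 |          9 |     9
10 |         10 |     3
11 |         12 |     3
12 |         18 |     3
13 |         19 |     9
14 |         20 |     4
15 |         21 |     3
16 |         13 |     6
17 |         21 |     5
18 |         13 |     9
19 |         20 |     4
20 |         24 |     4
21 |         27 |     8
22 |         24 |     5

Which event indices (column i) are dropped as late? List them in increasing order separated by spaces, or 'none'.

i=0 t=2 v=7: → [2,8); WM=0
i=1 t=7 v=4: → [2,13); WM=5
i=2 t=0 v=9: DROP (t<5-4); WM=5
i=3 t=7 v=2: → [2,13); WM=5
i=4 t=7 v=5: → [2,13); WM=5
i=5 t=2 v=3: → [2,13); WM=5
i=6 t=7 v=9: → [2,13); WM=5
i=7 t=8 v=7: → [2,14); WM=6
i=8 t=7 v=2: → [2,14); WM=6
i=9 t=9 v=9: → [2,15); WM=7
i=10 t=10 v=3: → [2,16); WM=8
i=11 t=12 v=3: → [2,18); WM=10
i=12 t=18 v=3: → [18,24); WM=16
i=13 t=19 v=9: → [18,25); WM=17
i=14 t=20 v=4: → [18,26); WM=18
i=15 t=21 v=3: → [18,27); WM=19
i=16 t=13 v=6: DROP (t<19-4); WM=19
i=17 t=21 v=5: → [18,27); WM=19
i=18 t=13 v=9: DROP (t<19-4); WM=19
i=19 t=20 v=4: → [18,27); WM=19
i=20 t=24 v=4: → [18,30); WM=22
i=21 t=27 v=8: → [18,33); WM=25
i=22 t=24 v=5: → [18,33); WM=25

2 16 18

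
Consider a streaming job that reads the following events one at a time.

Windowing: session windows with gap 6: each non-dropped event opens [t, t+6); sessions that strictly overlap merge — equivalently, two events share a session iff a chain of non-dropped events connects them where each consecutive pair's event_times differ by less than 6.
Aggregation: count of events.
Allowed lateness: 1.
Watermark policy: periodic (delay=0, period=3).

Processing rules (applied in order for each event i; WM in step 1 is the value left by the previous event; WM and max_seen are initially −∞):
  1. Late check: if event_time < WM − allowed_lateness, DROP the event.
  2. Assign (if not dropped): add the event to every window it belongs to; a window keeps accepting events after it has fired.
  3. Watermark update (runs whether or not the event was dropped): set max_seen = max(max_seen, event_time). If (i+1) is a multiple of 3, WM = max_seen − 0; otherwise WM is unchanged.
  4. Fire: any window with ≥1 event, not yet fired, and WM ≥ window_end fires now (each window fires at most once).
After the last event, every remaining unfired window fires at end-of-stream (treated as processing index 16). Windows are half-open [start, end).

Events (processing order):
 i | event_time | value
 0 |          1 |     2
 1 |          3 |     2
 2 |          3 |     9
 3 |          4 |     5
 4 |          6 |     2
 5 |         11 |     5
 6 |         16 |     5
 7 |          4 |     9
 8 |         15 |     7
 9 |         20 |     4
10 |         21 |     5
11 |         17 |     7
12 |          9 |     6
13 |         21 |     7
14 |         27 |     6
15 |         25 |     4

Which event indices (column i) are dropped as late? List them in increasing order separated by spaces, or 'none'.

i=0 t=1 v=2: → [1,7); WM=−∞
i=1 t=3 v=2: → [1,9); WM=−∞
i=2 t=3 v=9: → [1,9); WM=3
i=3 t=4 v=5: → [1,10); WM=3
i=4 t=6 v=2: → [1,12); WM=3
i=5 t=11 v=5: → [1,17); WM=11
i=6 t=16 v=5: → [1,22); WM=11
i=7 t=4 v=9: DROP (t<11-1); WM=11
i=8 t=15 v=7: → [1,22); WM=16
i=9 t=20 v=4: → [1,26); WM=16
i=10 t=21 v=5: → [1,27); WM=16
i=11 t=17 v=7: → [1,27); WM=21
i=12 t=9 v=6: DROP (t<21-1); WM=21
i=13 t=21 v=7: → [1,27); WM=21
i=14 t=27 v=6: → [27,33); WM=27
i=15 t=25 v=4: DROP (t<27-1); WM=27

7 12 15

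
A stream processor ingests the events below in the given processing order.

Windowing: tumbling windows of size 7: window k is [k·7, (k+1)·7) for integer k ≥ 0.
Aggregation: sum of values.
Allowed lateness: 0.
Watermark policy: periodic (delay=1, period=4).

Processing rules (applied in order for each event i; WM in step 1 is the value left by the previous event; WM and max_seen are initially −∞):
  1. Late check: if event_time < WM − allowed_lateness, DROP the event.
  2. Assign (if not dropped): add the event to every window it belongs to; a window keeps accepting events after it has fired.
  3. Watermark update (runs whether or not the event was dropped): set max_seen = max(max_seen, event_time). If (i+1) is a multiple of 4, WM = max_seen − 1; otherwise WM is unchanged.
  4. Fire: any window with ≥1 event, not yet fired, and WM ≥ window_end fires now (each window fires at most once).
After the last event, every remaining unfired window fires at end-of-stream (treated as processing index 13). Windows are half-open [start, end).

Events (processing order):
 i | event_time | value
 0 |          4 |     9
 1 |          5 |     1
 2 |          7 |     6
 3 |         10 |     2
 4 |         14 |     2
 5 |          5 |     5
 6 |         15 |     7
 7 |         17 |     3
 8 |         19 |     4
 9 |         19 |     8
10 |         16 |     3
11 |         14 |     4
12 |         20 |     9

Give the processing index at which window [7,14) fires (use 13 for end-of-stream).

7

i=0 t=4 v=9: → [0,7); WM=−∞
i=1 t=5 v=1: → [0,7); WM=−∞
i=2 t=7 v=6: → [7,14); WM=−∞
i=3 t=10 v=2: → [7,14); WM=9; [0,7) fires=10
i=4 t=14 v=2: → [14,21); WM=9
i=5 t=5 v=5: DROP (t<9-0); WM=9
i=6 t=15 v=7: → [14,21); WM=9
i=7 t=17 v=3: → [14,21); WM=16; [7,14) fires=8
i=8 t=19 v=4: → [14,21); WM=16
i=9 t=19 v=8: → [14,21); WM=16
i=10 t=16 v=3: → [14,21); WM=16
i=11 t=14 v=4: DROP (t<16-0); WM=18
i=12 t=20 v=9: → [14,21); WM=18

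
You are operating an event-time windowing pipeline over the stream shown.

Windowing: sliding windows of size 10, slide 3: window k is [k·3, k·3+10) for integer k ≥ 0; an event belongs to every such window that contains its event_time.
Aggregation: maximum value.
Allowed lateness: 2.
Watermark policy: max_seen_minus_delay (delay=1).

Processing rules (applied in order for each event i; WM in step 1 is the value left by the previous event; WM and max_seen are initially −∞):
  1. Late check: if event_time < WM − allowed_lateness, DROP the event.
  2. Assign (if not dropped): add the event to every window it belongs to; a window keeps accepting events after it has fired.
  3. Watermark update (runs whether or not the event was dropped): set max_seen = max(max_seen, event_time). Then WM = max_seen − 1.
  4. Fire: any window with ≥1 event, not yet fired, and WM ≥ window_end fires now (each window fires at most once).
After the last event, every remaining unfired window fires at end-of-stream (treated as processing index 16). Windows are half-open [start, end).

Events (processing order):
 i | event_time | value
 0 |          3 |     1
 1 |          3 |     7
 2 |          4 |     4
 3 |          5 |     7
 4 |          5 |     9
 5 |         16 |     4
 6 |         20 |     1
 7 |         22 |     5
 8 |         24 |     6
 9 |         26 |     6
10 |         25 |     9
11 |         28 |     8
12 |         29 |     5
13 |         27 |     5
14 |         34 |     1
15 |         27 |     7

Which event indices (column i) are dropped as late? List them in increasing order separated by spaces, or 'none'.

15

i=0 t=3 v=1: → [3,13),[0,10); WM=2
i=1 t=3 v=7: → [3,13),[0,10); WM=2
i=2 t=4 v=4: → [3,13),[0,10); WM=3
i=3 t=5 v=7: → [3,13),[0,10); WM=4
i=4 t=5 v=9: → [3,13),[0,10); WM=4
i=5 t=16 v=4: → [15,25),[12,22),[9,19); WM=15; [0,10) fires=9 [3,13) fires=9
i=6 t=20 v=1: → [18,28),[15,25),[12,22); WM=19; [9,19) fires=4
i=7 t=22 v=5: → [21,31),[18,28),[15,25); WM=21
i=8 t=24 v=6: → [24,34),[21,31),[18,28),[15,25); WM=23; [12,22) fires=4
i=9 t=26 v=6: → [24,34),[21,31),[18,28); WM=25; [15,25) fires=6
i=10 t=25 v=9: → [24,34),[21,31),[18,28); WM=25
i=11 t=28 v=8: → [27,37),[24,34),[21,31); WM=27
i=12 t=29 v=5: → [27,37),[24,34),[21,31); WM=28; [18,28) fires=9
i=13 t=27 v=5: → [27,37),[24,34),[21,31),[18,28); WM=28
i=14 t=34 v=1: → [33,43),[30,40),[27,37); WM=33; [21,31) fires=9
i=15 t=27 v=7: DROP (t<33-2); WM=33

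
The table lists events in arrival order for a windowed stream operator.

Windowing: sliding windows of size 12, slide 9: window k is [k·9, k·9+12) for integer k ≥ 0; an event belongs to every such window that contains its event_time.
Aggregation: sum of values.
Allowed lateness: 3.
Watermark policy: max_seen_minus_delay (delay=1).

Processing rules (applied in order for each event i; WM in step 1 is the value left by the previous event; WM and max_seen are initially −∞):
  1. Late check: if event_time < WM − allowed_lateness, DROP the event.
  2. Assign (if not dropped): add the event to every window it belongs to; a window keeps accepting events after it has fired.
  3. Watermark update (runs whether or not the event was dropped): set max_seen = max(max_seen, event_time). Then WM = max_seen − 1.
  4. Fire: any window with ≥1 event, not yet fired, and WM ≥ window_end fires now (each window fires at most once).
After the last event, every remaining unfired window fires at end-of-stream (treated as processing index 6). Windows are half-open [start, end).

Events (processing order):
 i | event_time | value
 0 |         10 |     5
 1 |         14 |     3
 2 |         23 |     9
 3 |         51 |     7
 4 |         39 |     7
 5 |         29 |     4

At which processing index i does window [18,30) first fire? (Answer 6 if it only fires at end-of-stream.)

3

i=0 t=10 v=5: → [9,21),[0,12); WM=9
i=1 t=14 v=3: → [9,21); WM=13; [0,12) fires=5
i=2 t=23 v=9: → [18,30); WM=22; [9,21) fires=8
i=3 t=51 v=7: → [45,57); WM=50; [18,30) fires=9
i=4 t=39 v=7: DROP (t<50-3); WM=50
i=5 t=29 v=4: DROP (t<50-3); WM=50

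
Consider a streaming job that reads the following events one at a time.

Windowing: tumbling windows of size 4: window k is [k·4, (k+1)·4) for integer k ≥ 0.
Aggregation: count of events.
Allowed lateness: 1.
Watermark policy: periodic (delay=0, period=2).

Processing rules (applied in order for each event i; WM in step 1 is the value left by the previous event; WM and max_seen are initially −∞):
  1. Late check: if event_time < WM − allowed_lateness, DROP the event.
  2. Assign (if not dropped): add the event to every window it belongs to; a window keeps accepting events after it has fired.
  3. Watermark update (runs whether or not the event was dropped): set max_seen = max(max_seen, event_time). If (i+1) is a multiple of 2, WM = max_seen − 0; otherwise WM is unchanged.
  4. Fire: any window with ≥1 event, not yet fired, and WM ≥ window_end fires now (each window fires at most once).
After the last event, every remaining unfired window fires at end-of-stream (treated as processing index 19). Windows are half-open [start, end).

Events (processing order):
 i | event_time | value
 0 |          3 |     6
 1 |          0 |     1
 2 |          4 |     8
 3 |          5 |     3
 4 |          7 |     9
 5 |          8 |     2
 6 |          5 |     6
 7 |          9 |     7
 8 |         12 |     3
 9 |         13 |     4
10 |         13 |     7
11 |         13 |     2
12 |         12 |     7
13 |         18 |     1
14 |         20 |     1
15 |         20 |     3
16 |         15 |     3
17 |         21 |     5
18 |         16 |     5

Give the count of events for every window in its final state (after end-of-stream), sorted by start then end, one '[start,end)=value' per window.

[0,4)=2 [4,8)=3 [8,12)=2 [12,16)=5 [16,20)=1 [20,24)=3

i=0 t=3 v=6: → [0,4); WM=−∞
i=1 t=0 v=1: → [0,4); WM=3
i=2 t=4 v=8: → [4,8); WM=3
i=3 t=5 v=3: → [4,8); WM=5; [0,4) fires=2
i=4 t=7 v=9: → [4,8); WM=5
i=5 t=8 v=2: → [8,12); WM=8; [4,8) fires=3
i=6 t=5 v=6: DROP (t<8-1); WM=8
i=7 t=9 v=7: → [8,12); WM=9
i=8 t=12 v=3: → [12,16); WM=9
i=9 t=13 v=4: → [12,16); WM=13; [8,12) fires=2
i=10 t=13 v=7: → [12,16); WM=13
i=11 t=13 v=2: → [12,16); WM=13
i=12 t=12 v=7: → [12,16); WM=13
i=13 t=18 v=1: → [16,20); WM=18; [12,16) fires=5
i=14 t=20 v=1: → [20,24); WM=18
i=15 t=20 v=3: → [20,24); WM=20; [16,20) fires=1
i=16 t=15 v=3: DROP (t<20-1); WM=20
i=17 t=21 v=5: → [20,24); WM=21
i=18 t=16 v=5: DROP (t<21-1); WM=21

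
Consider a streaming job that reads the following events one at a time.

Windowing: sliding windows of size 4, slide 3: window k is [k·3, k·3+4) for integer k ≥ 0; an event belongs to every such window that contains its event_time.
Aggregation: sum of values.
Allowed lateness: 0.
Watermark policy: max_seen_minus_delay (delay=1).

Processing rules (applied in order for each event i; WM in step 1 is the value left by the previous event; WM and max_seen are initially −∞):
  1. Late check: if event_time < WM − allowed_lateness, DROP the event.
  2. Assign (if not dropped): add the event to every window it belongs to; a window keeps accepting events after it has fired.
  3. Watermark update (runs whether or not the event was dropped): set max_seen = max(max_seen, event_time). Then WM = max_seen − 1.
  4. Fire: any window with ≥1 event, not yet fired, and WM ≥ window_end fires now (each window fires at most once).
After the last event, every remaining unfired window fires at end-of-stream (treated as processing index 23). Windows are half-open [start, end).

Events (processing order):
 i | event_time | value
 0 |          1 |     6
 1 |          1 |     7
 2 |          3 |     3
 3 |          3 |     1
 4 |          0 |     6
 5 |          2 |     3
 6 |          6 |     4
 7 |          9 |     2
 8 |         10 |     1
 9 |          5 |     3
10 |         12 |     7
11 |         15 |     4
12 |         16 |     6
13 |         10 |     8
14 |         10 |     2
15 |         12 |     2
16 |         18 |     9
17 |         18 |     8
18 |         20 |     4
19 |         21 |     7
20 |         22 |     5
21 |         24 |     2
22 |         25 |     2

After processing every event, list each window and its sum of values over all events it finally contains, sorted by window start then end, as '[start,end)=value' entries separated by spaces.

i=0 t=1 v=6: → [0,4); WM=0
i=1 t=1 v=7: → [0,4); WM=0
i=2 t=3 v=3: → [3,7),[0,4); WM=2
i=3 t=3 v=1: → [3,7),[0,4); WM=2
i=4 t=0 v=6: DROP (t<2-0); WM=2
i=5 t=2 v=3: → [0,4); WM=2
i=6 t=6 v=4: → [6,10),[3,7); WM=5; [0,4) fires=20
i=7 t=9 v=2: → [9,13),[6,10); WM=8; [3,7) fires=8
i=8 t=10 v=1: → [9,13); WM=9
i=9 t=5 v=3: DROP (t<9-0); WM=9
i=10 t=12 v=7: → [12,16),[9,13); WM=11; [6,10) fires=6
i=11 t=15 v=4: → [15,19),[12,16); WM=14; [9,13) fires=10
i=12 t=16 v=6: → [15,19); WM=15
i=13 t=10 v=8: DROP (t<15-0); WM=15
i=14 t=10 v=2: DROP (t<15-0); WM=15
i=15 t=12 v=2: DROP (t<15-0); WM=15
i=16 t=18 v=9: → [18,22),[15,19); WM=17; [12,16) fires=11
i=17 t=18 v=8: → [18,22),[15,19); WM=17
i=18 t=20 v=4: → [18,22); WM=19; [15,19) fires=27
i=19 t=21 v=7: → [21,25),[18,22); WM=20
i=20 t=22 v=5: → [21,25); WM=21
i=21 t=24 v=2: → [24,28),[21,25); WM=23; [18,22) fires=28
i=22 t=25 v=2: → [24,28); WM=24

[0,4)=20 [3,7)=8 [6,10)=6 [9,13)=10 [12,16)=11 [15,19)=27 [18,22)=28 [21,25)=14 [24,28)=4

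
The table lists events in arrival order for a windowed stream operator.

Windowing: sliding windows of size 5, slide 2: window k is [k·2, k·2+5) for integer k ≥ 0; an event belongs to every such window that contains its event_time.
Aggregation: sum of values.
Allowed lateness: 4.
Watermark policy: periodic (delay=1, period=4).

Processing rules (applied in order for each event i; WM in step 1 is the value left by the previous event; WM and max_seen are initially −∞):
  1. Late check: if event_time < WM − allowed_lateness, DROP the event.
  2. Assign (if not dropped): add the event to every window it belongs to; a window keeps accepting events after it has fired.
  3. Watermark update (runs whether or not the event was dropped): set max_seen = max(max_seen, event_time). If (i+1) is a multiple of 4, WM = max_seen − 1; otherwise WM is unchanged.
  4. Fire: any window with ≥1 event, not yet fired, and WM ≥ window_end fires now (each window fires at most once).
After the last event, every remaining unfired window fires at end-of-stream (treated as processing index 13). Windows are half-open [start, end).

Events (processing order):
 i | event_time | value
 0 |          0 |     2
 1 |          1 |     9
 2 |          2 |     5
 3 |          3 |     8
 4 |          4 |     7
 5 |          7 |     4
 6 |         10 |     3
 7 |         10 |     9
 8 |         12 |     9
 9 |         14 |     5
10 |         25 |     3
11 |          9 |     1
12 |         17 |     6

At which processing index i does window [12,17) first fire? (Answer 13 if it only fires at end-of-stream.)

11

i=0 t=0 v=2: → [0,5); WM=−∞
i=1 t=1 v=9: → [0,5); WM=−∞
i=2 t=2 v=5: → [2,7),[0,5); WM=−∞
i=3 t=3 v=8: → [2,7),[0,5); WM=2
i=4 t=4 v=7: → [4,9),[2,7),[0,5); WM=2
i=5 t=7 v=4: → [6,11),[4,9); WM=2
i=6 t=10 v=3: → [10,15),[8,13),[6,11); WM=2
i=7 t=10 v=9: → [10,15),[8,13),[6,11); WM=9; [0,5) fires=31 [2,7) fires=20 [4,9) fires=11
i=8 t=12 v=9: → [12,17),[10,15),[8,13); WM=9
i=9 t=14 v=5: → [14,19),[12,17),[10,15); WM=9
i=10 t=25 v=3: → [24,29),[22,27); WM=9
i=11 t=9 v=1: → [8,13),[6,11); WM=24; [6,11) fires=17 [8,13) fires=22 [10,15) fires=26 [12,17) fires=14 [14,19) fires=5
i=12 t=17 v=6: DROP (t<24-4); WM=24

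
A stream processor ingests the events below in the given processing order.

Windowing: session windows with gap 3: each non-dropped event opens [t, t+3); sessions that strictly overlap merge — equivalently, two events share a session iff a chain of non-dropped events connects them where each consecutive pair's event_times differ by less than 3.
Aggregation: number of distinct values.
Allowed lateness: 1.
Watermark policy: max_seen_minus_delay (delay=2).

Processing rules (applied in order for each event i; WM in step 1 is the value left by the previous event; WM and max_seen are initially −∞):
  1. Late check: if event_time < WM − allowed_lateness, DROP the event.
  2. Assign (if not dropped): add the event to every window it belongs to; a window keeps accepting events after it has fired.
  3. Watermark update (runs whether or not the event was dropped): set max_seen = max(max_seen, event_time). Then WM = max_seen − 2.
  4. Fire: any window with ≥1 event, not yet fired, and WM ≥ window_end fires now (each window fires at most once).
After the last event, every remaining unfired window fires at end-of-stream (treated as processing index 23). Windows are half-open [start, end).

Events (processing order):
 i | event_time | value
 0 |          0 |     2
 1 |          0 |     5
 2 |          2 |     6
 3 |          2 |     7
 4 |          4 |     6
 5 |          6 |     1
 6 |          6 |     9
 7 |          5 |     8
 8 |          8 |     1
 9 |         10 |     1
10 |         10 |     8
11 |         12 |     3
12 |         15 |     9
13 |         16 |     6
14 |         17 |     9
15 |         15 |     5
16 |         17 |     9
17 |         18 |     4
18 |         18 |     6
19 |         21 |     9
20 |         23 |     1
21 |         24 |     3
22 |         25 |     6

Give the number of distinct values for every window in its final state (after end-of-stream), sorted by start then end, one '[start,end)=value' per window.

[0,15)=8 [15,21)=4 [21,28)=4

i=0 t=0 v=2: → [0,3); WM=-2
i=1 t=0 v=5: → [0,3); WM=-2
i=2 t=2 v=6: → [0,5); WM=0
i=3 t=2 v=7: → [0,5); WM=0
i=4 t=4 v=6: → [0,7); WM=2
i=5 t=6 v=1: → [0,9); WM=4
i=6 t=6 v=9: → [0,9); WM=4
i=7 t=5 v=8: → [0,9); WM=4
i=8 t=8 v=1: → [0,11); WM=6
i=9 t=10 v=1: → [0,13); WM=8
i=10 t=10 v=8: → [0,13); WM=8
i=11 t=12 v=3: → [0,15); WM=10
i=12 t=15 v=9: → [15,18); WM=13
i=13 t=16 v=6: → [15,19); WM=14
i=14 t=17 v=9: → [15,20); WM=15
i=15 t=15 v=5: → [15,20); WM=15
i=16 t=17 v=9: → [15,20); WM=15
i=17 t=18 v=4: → [15,21); WM=16
i=18 t=18 v=6: → [15,21); WM=16
i=19 t=21 v=9: → [21,24); WM=19
i=20 t=23 v=1: → [21,26); WM=21
i=21 t=24 v=3: → [21,27); WM=22
i=22 t=25 v=6: → [21,28); WM=23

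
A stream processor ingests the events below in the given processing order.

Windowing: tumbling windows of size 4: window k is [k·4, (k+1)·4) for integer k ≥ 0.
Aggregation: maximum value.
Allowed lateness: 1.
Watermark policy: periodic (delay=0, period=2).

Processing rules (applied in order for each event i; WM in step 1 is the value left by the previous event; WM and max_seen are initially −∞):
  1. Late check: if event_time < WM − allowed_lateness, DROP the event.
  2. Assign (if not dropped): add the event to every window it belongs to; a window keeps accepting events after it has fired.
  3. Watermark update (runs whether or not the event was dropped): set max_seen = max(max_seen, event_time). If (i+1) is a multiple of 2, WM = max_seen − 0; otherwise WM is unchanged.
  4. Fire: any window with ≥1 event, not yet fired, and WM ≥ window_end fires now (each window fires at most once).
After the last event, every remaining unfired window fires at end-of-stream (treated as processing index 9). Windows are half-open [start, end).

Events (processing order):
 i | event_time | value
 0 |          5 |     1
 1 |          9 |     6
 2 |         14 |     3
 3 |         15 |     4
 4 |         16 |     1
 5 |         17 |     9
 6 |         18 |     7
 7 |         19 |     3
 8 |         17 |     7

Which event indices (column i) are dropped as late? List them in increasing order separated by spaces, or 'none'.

i=0 t=5 v=1: → [4,8); WM=−∞
i=1 t=9 v=6: → [8,12); WM=9; [4,8) fires=1
i=2 t=14 v=3: → [12,16); WM=9
i=3 t=15 v=4: → [12,16); WM=15; [8,12) fires=6
i=4 t=16 v=1: → [16,20); WM=15
i=5 t=17 v=9: → [16,20); WM=17; [12,16) fires=4
i=6 t=18 v=7: → [16,20); WM=17
i=7 t=19 v=3: → [16,20); WM=19
i=8 t=17 v=7: DROP (t<19-1); WM=19

8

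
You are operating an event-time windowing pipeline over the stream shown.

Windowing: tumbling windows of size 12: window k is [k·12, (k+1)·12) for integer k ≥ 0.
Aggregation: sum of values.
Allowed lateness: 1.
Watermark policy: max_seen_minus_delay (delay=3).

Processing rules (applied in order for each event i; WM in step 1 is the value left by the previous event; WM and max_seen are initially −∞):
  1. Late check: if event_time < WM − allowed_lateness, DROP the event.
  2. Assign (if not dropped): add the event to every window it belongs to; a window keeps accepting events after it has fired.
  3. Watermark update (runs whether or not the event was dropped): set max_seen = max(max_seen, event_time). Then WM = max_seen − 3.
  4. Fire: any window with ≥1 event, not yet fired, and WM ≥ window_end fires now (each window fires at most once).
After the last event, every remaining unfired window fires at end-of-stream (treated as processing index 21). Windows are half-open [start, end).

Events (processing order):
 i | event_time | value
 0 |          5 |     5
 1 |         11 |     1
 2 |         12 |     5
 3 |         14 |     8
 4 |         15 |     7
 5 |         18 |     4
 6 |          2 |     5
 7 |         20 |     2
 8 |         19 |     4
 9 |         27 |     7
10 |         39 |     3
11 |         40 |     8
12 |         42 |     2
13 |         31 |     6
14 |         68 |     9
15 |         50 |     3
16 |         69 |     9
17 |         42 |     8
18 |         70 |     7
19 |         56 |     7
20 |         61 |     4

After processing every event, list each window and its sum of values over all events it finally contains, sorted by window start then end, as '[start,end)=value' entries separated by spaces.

i=0 t=5 v=5: → [0,12); WM=2
i=1 t=11 v=1: → [0,12); WM=8
i=2 t=12 v=5: → [12,24); WM=9
i=3 t=14 v=8: → [12,24); WM=11
i=4 t=15 v=7: → [12,24); WM=12; [0,12) fires=6
i=5 t=18 v=4: → [12,24); WM=15
i=6 t=2 v=5: DROP (t<15-1); WM=15
i=7 t=20 v=2: → [12,24); WM=17
i=8 t=19 v=4: → [12,24); WM=17
i=9 t=27 v=7: → [24,36); WM=24; [12,24) fires=30
i=10 t=39 v=3: → [36,48); WM=36; [24,36) fires=7
i=11 t=40 v=8: → [36,48); WM=37
i=12 t=42 v=2: → [36,48); WM=39
i=13 t=31 v=6: DROP (t<39-1); WM=39
i=14 t=68 v=9: → [60,72); WM=65; [36,48) fires=13
i=15 t=50 v=3: DROP (t<65-1); WM=65
i=16 t=69 v=9: → [60,72); WM=66
i=17 t=42 v=8: DROP (t<66-1); WM=66
i=18 t=70 v=7: → [60,72); WM=67
i=19 t=56 v=7: DROP (t<67-1); WM=67
i=20 t=61 v=4: DROP (t<67-1); WM=67

[0,12)=6 [12,24)=30 [24,36)=7 [36,48)=13 [60,72)=25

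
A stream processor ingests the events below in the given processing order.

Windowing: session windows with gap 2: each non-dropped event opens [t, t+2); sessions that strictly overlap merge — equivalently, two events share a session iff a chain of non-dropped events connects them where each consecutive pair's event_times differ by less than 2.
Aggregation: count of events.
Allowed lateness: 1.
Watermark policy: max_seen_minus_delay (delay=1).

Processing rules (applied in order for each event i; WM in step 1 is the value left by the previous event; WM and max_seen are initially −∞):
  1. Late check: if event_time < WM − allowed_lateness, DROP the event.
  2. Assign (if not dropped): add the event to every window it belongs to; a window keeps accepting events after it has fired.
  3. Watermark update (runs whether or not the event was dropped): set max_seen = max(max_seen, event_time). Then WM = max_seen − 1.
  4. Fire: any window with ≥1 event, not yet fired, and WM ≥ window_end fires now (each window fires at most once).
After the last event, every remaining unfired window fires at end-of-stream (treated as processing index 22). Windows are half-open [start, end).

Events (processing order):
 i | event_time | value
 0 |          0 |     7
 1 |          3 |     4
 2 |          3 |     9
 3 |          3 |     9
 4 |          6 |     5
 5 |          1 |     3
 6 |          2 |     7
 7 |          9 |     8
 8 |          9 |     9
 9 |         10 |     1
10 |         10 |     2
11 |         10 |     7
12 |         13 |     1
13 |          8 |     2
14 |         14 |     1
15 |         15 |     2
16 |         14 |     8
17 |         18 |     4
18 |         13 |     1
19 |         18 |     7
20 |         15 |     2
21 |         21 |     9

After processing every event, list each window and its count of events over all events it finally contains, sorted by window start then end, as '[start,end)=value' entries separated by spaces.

i=0 t=0 v=7: → [0,2); WM=-1
i=1 t=3 v=4: → [3,5); WM=2
i=2 t=3 v=9: → [3,5); WM=2
i=3 t=3 v=9: → [3,5); WM=2
i=4 t=6 v=5: → [6,8); WM=5
i=5 t=1 v=3: DROP (t<5-1); WM=5
i=6 t=2 v=7: DROP (t<5-1); WM=5
i=7 t=9 v=8: → [9,11); WM=8
i=8 t=9 v=9: → [9,11); WM=8
i=9 t=10 v=1: → [9,12); WM=9
i=10 t=10 v=2: → [9,12); WM=9
i=11 t=10 v=7: → [9,12); WM=9
i=12 t=13 v=1: → [13,15); WM=12
i=13 t=8 v=2: DROP (t<12-1); WM=12
i=14 t=14 v=1: → [13,16); WM=13
i=15 t=15 v=2: → [13,17); WM=14
i=16 t=14 v=8: → [13,17); WM=14
i=17 t=18 v=4: → [18,20); WM=17
i=18 t=13 v=1: DROP (t<17-1); WM=17
i=19 t=18 v=7: → [18,20); WM=17
i=20 t=15 v=2: DROP (t<17-1); WM=17
i=21 t=21 v=9: → [21,23); WM=20

[0,2)=1 [3,5)=3 [6,8)=1 [9,12)=5 [13,17)=4 [18,20)=2 [21,23)=1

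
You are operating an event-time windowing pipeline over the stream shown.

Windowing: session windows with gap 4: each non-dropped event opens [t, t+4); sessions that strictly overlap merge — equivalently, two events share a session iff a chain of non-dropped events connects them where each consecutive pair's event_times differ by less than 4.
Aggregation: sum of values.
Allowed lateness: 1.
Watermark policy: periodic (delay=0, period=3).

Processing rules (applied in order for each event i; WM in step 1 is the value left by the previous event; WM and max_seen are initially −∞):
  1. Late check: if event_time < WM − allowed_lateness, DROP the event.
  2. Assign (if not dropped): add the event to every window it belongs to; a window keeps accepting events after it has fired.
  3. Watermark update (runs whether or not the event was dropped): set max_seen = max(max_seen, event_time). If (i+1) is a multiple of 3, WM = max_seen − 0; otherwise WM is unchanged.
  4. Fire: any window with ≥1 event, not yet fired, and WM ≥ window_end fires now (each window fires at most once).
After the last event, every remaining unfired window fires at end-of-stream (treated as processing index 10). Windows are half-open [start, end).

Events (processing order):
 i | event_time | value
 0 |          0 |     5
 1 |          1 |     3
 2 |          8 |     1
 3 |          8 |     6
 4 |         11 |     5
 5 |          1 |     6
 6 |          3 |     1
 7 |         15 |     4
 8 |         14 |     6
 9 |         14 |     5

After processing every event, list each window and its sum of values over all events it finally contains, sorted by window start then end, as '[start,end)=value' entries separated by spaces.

[0,5)=8 [8,19)=27

i=0 t=0 v=5: → [0,4); WM=−∞
i=1 t=1 v=3: → [0,5); WM=−∞
i=2 t=8 v=1: → [8,12); WM=8
i=3 t=8 v=6: → [8,12); WM=8
i=4 t=11 v=5: → [8,15); WM=8
i=5 t=1 v=6: DROP (t<8-1); WM=11
i=6 t=3 v=1: DROP (t<11-1); WM=11
i=7 t=15 v=4: → [15,19); WM=11
i=8 t=14 v=6: → [8,19); WM=15
i=9 t=14 v=5: → [8,19); WM=15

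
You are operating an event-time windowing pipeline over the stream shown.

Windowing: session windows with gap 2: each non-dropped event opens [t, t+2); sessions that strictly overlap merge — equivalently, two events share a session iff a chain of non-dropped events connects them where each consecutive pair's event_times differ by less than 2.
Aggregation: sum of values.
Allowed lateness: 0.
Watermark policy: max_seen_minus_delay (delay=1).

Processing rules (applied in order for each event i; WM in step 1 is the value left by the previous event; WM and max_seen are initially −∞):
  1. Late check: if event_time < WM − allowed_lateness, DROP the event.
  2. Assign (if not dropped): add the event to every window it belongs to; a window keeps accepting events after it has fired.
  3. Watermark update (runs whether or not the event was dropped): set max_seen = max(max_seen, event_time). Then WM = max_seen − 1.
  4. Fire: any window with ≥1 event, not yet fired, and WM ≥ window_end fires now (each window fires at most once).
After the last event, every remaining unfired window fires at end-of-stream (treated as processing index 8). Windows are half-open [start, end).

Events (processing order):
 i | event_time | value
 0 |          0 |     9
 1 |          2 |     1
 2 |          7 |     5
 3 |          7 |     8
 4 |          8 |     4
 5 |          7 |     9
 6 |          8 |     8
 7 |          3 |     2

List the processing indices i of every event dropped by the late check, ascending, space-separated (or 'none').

7

i=0 t=0 v=9: → [0,2); WM=-1
i=1 t=2 v=1: → [2,4); WM=1
i=2 t=7 v=5: → [7,9); WM=6
i=3 t=7 v=8: → [7,9); WM=6
i=4 t=8 v=4: → [7,10); WM=7
i=5 t=7 v=9: → [7,10); WM=7
i=6 t=8 v=8: → [7,10); WM=7
i=7 t=3 v=2: DROP (t<7-0); WM=7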